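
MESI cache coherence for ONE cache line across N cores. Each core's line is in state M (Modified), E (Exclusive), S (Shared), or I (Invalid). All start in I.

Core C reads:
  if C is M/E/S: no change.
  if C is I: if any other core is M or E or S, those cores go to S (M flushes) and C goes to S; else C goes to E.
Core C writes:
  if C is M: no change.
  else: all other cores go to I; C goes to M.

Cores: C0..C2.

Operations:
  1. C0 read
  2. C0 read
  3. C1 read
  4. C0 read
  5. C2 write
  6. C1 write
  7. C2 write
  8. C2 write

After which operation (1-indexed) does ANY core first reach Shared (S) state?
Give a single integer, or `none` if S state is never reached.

Op 1: C0 read [C0 read from I: no other sharers -> C0=E (exclusive)] -> [E,I,I]
Op 2: C0 read [C0 read: already in E, no change] -> [E,I,I]
Op 3: C1 read [C1 read from I: others=['C0=E'] -> C1=S, others downsized to S] -> [S,S,I]
  -> First S state at op 3; remaining ops need not be traced.

Answer: 3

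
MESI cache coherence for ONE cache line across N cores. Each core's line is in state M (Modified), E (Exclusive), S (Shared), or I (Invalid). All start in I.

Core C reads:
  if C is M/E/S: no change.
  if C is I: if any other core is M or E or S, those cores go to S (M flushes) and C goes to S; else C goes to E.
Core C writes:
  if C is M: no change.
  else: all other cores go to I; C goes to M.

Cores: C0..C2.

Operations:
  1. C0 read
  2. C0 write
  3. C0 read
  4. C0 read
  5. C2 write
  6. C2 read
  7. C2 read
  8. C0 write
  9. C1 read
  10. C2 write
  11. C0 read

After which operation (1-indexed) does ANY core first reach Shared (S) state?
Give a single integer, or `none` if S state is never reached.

Answer: 9

Derivation:
Op 1: C0 read [C0 read from I: no other sharers -> C0=E (exclusive)] -> [E,I,I]
Op 2: C0 write [C0 write: invalidate none -> C0=M] -> [M,I,I]
Op 3: C0 read [C0 read: already in M, no change] -> [M,I,I]
Op 4: C0 read [C0 read: already in M, no change] -> [M,I,I]
Op 5: C2 write [C2 write: invalidate ['C0=M'] -> C2=M] -> [I,I,M]
Op 6: C2 read [C2 read: already in M, no change] -> [I,I,M]
Op 7: C2 read [C2 read: already in M, no change] -> [I,I,M]
Op 8: C0 write [C0 write: invalidate ['C2=M'] -> C0=M] -> [M,I,I]
Op 9: C1 read [C1 read from I: others=['C0=M'] -> C1=S, others downsized to S] -> [S,S,I]
  -> First S state at op 9; remaining ops need not be traced.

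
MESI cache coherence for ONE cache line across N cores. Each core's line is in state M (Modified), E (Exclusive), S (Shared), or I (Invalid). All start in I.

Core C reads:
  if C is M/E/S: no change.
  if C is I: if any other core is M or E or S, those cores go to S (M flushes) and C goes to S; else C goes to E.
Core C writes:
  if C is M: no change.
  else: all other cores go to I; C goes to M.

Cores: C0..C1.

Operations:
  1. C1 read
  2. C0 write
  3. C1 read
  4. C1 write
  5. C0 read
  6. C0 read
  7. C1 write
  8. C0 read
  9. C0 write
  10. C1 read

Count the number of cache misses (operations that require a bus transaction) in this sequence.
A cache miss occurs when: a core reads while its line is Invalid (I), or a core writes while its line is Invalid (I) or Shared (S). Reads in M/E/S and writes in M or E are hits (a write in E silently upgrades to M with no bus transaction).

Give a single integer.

Op 1: C1 read [C1 read from I: no other sharers -> C1=E (exclusive)] -> [I,E] [MISS #1: read from I]
Op 2: C0 write [C0 write: invalidate ['C1=E'] -> C0=M] -> [M,I] [MISS #2: write from I]
Op 3: C1 read [C1 read from I: others=['C0=M'] -> C1=S, others downsized to S] -> [S,S] [MISS #3: read from I]
Op 4: C1 write [C1 write: invalidate ['C0=S'] -> C1=M] -> [I,M] [MISS #4: write from S]
Op 5: C0 read [C0 read from I: others=['C1=M'] -> C0=S, others downsized to S] -> [S,S] [MISS #5: read from I]
Op 6: C0 read [C0 read: already in S, no change] -> [S,S] [hit: read from S]
Op 7: C1 write [C1 write: invalidate ['C0=S'] -> C1=M] -> [I,M] [MISS #6: write from S]
Op 8: C0 read [C0 read from I: others=['C1=M'] -> C0=S, others downsized to S] -> [S,S] [MISS #7: read from I]
Op 9: C0 write [C0 write: invalidate ['C1=S'] -> C0=M] -> [M,I] [MISS #8: write from S]
Op 10: C1 read [C1 read from I: others=['C0=M'] -> C1=S, others downsized to S] -> [S,S] [MISS #9: read from I]

Answer: 9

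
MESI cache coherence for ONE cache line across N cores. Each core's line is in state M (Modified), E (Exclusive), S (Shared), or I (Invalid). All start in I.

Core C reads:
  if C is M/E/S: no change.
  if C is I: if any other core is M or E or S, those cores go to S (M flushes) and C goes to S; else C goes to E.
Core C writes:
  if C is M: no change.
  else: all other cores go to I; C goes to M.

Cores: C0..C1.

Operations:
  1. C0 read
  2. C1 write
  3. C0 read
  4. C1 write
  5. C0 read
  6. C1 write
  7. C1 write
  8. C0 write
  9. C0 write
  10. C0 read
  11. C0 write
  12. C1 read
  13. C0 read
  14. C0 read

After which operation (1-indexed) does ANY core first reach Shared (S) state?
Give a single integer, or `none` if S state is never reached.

Answer: 3

Derivation:
Op 1: C0 read [C0 read from I: no other sharers -> C0=E (exclusive)] -> [E,I]
Op 2: C1 write [C1 write: invalidate ['C0=E'] -> C1=M] -> [I,M]
Op 3: C0 read [C0 read from I: others=['C1=M'] -> C0=S, others downsized to S] -> [S,S]
  -> First S state at op 3; remaining ops need not be traced.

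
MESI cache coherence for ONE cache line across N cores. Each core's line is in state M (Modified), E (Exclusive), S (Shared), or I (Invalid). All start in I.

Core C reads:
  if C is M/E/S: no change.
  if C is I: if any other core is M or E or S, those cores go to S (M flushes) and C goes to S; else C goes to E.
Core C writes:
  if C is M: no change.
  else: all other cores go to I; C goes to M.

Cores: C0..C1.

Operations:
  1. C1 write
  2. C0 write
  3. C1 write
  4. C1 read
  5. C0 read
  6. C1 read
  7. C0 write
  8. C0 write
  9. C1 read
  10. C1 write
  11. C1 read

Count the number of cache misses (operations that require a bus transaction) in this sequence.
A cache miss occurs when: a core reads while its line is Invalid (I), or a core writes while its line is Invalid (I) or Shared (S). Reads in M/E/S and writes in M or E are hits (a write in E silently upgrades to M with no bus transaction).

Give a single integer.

Op 1: C1 write [C1 write: invalidate none -> C1=M] -> [I,M] [MISS #1: write from I]
Op 2: C0 write [C0 write: invalidate ['C1=M'] -> C0=M] -> [M,I] [MISS #2: write from I]
Op 3: C1 write [C1 write: invalidate ['C0=M'] -> C1=M] -> [I,M] [MISS #3: write from I]
Op 4: C1 read [C1 read: already in M, no change] -> [I,M] [hit: read from M]
Op 5: C0 read [C0 read from I: others=['C1=M'] -> C0=S, others downsized to S] -> [S,S] [MISS #4: read from I]
Op 6: C1 read [C1 read: already in S, no change] -> [S,S] [hit: read from S]
Op 7: C0 write [C0 write: invalidate ['C1=S'] -> C0=M] -> [M,I] [MISS #5: write from S]
Op 8: C0 write [C0 write: already M (modified), no change] -> [M,I] [hit: write from M]
Op 9: C1 read [C1 read from I: others=['C0=M'] -> C1=S, others downsized to S] -> [S,S] [MISS #6: read from I]
Op 10: C1 write [C1 write: invalidate ['C0=S'] -> C1=M] -> [I,M] [MISS #7: write from S]
Op 11: C1 read [C1 read: already in M, no change] -> [I,M] [hit: read from M]

Answer: 7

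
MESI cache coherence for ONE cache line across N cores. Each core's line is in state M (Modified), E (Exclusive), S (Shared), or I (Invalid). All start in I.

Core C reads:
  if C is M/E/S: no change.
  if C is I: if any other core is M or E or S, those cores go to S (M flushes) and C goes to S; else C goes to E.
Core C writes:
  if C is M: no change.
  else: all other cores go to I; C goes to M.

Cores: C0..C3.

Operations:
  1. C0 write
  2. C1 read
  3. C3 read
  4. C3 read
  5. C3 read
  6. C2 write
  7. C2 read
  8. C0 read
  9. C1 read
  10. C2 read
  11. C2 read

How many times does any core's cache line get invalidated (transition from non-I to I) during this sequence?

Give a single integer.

Answer: 3

Derivation:
Op 1: C0 write [C0 write: invalidate none -> C0=M] -> [M,I,I,I] (invalidations this op: 0; running total: 0)
Op 2: C1 read [C1 read from I: others=['C0=M'] -> C1=S, others downsized to S] -> [S,S,I,I] (invalidations this op: 0; running total: 0)
Op 3: C3 read [C3 read from I: others=['C0=S', 'C1=S'] -> C3=S, others downsized to S] -> [S,S,I,S] (invalidations this op: 0; running total: 0)
Op 4: C3 read [C3 read: already in S, no change] -> [S,S,I,S] (invalidations this op: 0; running total: 0)
Op 5: C3 read [C3 read: already in S, no change] -> [S,S,I,S] (invalidations this op: 0; running total: 0)
Op 6: C2 write [C2 write: invalidate ['C0=S', 'C1=S', 'C3=S'] -> C2=M] -> [I,I,M,I] (invalidations this op: 3; running total: 3)
Op 7: C2 read [C2 read: already in M, no change] -> [I,I,M,I] (invalidations this op: 0; running total: 3)
Op 8: C0 read [C0 read from I: others=['C2=M'] -> C0=S, others downsized to S] -> [S,I,S,I] (invalidations this op: 0; running total: 3)
Op 9: C1 read [C1 read from I: others=['C0=S', 'C2=S'] -> C1=S, others downsized to S] -> [S,S,S,I] (invalidations this op: 0; running total: 3)
Op 10: C2 read [C2 read: already in S, no change] -> [S,S,S,I] (invalidations this op: 0; running total: 3)
Op 11: C2 read [C2 read: already in S, no change] -> [S,S,S,I] (invalidations this op: 0; running total: 3)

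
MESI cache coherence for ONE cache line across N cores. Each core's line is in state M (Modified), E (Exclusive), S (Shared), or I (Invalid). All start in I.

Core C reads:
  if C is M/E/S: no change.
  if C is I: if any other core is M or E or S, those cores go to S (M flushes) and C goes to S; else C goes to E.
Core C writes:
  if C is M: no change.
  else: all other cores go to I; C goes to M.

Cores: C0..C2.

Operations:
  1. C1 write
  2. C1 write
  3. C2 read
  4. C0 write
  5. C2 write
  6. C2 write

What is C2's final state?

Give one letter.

Op 1: C1 write [C1 write: invalidate none -> C1=M] -> [I,M,I]
Op 2: C1 write [C1 write: already M (modified), no change] -> [I,M,I]
Op 3: C2 read [C2 read from I: others=['C1=M'] -> C2=S, others downsized to S] -> [I,S,S]
Op 4: C0 write [C0 write: invalidate ['C1=S', 'C2=S'] -> C0=M] -> [M,I,I]
Op 5: C2 write [C2 write: invalidate ['C0=M'] -> C2=M] -> [I,I,M]
Op 6: C2 write [C2 write: already M (modified), no change] -> [I,I,M]

Answer: M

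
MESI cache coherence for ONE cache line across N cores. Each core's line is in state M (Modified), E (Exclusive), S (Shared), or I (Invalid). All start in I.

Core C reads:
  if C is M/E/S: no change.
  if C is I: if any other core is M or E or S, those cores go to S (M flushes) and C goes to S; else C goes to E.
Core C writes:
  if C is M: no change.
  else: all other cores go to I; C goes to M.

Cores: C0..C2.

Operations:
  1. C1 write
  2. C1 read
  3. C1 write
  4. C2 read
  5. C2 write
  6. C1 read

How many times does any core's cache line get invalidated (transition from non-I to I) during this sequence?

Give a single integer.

Op 1: C1 write [C1 write: invalidate none -> C1=M] -> [I,M,I] (invalidations this op: 0; running total: 0)
Op 2: C1 read [C1 read: already in M, no change] -> [I,M,I] (invalidations this op: 0; running total: 0)
Op 3: C1 write [C1 write: already M (modified), no change] -> [I,M,I] (invalidations this op: 0; running total: 0)
Op 4: C2 read [C2 read from I: others=['C1=M'] -> C2=S, others downsized to S] -> [I,S,S] (invalidations this op: 0; running total: 0)
Op 5: C2 write [C2 write: invalidate ['C1=S'] -> C2=M] -> [I,I,M] (invalidations this op: 1; running total: 1)
Op 6: C1 read [C1 read from I: others=['C2=M'] -> C1=S, others downsized to S] -> [I,S,S] (invalidations this op: 0; running total: 1)

Answer: 1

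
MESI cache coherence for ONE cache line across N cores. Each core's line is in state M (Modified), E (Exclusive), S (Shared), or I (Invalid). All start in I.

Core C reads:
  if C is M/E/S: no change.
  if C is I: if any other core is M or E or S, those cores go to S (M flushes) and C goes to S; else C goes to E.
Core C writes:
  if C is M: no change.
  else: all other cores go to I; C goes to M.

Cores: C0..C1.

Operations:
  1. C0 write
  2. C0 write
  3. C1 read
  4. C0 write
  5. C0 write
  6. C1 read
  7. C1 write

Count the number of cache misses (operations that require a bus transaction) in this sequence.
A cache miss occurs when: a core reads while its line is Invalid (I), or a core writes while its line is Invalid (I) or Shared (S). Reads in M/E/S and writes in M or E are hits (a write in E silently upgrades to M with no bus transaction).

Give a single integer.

Answer: 5

Derivation:
Op 1: C0 write [C0 write: invalidate none -> C0=M] -> [M,I] [MISS #1: write from I]
Op 2: C0 write [C0 write: already M (modified), no change] -> [M,I] [hit: write from M]
Op 3: C1 read [C1 read from I: others=['C0=M'] -> C1=S, others downsized to S] -> [S,S] [MISS #2: read from I]
Op 4: C0 write [C0 write: invalidate ['C1=S'] -> C0=M] -> [M,I] [MISS #3: write from S]
Op 5: C0 write [C0 write: already M (modified), no change] -> [M,I] [hit: write from M]
Op 6: C1 read [C1 read from I: others=['C0=M'] -> C1=S, others downsized to S] -> [S,S] [MISS #4: read from I]
Op 7: C1 write [C1 write: invalidate ['C0=S'] -> C1=M] -> [I,M] [MISS #5: write from S]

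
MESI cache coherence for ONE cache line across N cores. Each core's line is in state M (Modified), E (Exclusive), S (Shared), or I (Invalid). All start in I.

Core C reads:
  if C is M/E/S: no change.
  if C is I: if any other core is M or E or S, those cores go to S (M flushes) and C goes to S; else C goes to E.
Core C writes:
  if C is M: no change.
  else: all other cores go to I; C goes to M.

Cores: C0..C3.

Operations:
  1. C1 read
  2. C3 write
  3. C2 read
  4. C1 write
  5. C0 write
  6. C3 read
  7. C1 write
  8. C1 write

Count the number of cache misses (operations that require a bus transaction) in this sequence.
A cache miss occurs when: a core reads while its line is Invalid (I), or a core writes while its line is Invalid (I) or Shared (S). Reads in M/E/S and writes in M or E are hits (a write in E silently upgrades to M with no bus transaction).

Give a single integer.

Op 1: C1 read [C1 read from I: no other sharers -> C1=E (exclusive)] -> [I,E,I,I] [MISS #1: read from I]
Op 2: C3 write [C3 write: invalidate ['C1=E'] -> C3=M] -> [I,I,I,M] [MISS #2: write from I]
Op 3: C2 read [C2 read from I: others=['C3=M'] -> C2=S, others downsized to S] -> [I,I,S,S] [MISS #3: read from I]
Op 4: C1 write [C1 write: invalidate ['C2=S', 'C3=S'] -> C1=M] -> [I,M,I,I] [MISS #4: write from I]
Op 5: C0 write [C0 write: invalidate ['C1=M'] -> C0=M] -> [M,I,I,I] [MISS #5: write from I]
Op 6: C3 read [C3 read from I: others=['C0=M'] -> C3=S, others downsized to S] -> [S,I,I,S] [MISS #6: read from I]
Op 7: C1 write [C1 write: invalidate ['C0=S', 'C3=S'] -> C1=M] -> [I,M,I,I] [MISS #7: write from I]
Op 8: C1 write [C1 write: already M (modified), no change] -> [I,M,I,I] [hit: write from M]

Answer: 7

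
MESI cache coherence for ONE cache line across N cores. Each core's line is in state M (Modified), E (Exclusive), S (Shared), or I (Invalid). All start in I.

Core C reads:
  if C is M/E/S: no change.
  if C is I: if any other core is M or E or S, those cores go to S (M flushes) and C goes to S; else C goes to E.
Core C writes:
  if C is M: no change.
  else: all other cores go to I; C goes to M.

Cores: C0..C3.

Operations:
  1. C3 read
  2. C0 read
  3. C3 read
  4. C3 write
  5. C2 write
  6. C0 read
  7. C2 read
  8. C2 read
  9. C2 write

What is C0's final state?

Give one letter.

Answer: I

Derivation:
Op 1: C3 read [C3 read from I: no other sharers -> C3=E (exclusive)] -> [I,I,I,E]
Op 2: C0 read [C0 read from I: others=['C3=E'] -> C0=S, others downsized to S] -> [S,I,I,S]
Op 3: C3 read [C3 read: already in S, no change] -> [S,I,I,S]
Op 4: C3 write [C3 write: invalidate ['C0=S'] -> C3=M] -> [I,I,I,M]
Op 5: C2 write [C2 write: invalidate ['C3=M'] -> C2=M] -> [I,I,M,I]
Op 6: C0 read [C0 read from I: others=['C2=M'] -> C0=S, others downsized to S] -> [S,I,S,I]
Op 7: C2 read [C2 read: already in S, no change] -> [S,I,S,I]
Op 8: C2 read [C2 read: already in S, no change] -> [S,I,S,I]
Op 9: C2 write [C2 write: invalidate ['C0=S'] -> C2=M] -> [I,I,M,I]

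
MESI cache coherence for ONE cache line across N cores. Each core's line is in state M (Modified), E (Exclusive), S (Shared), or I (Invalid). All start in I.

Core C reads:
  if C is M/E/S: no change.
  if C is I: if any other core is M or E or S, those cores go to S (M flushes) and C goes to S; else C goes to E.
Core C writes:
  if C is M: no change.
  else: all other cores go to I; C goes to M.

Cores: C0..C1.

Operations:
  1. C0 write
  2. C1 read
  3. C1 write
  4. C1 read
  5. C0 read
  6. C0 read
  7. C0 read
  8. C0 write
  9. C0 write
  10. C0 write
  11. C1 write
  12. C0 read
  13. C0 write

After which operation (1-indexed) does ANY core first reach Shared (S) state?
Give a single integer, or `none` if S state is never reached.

Answer: 2

Derivation:
Op 1: C0 write [C0 write: invalidate none -> C0=M] -> [M,I]
Op 2: C1 read [C1 read from I: others=['C0=M'] -> C1=S, others downsized to S] -> [S,S]
  -> First S state at op 2; remaining ops need not be traced.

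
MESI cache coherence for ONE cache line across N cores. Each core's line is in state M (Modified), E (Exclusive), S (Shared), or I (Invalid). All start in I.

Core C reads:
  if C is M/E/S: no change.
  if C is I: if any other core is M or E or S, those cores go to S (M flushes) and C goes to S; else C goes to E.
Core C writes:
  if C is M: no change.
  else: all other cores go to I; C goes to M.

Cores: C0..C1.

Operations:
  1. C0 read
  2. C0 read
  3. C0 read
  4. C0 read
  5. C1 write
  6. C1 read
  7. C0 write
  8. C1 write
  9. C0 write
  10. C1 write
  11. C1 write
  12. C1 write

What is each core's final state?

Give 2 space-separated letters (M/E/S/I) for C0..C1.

Op 1: C0 read [C0 read from I: no other sharers -> C0=E (exclusive)] -> [E,I]
Op 2: C0 read [C0 read: already in E, no change] -> [E,I]
Op 3: C0 read [C0 read: already in E, no change] -> [E,I]
Op 4: C0 read [C0 read: already in E, no change] -> [E,I]
Op 5: C1 write [C1 write: invalidate ['C0=E'] -> C1=M] -> [I,M]
Op 6: C1 read [C1 read: already in M, no change] -> [I,M]
Op 7: C0 write [C0 write: invalidate ['C1=M'] -> C0=M] -> [M,I]
Op 8: C1 write [C1 write: invalidate ['C0=M'] -> C1=M] -> [I,M]
Op 9: C0 write [C0 write: invalidate ['C1=M'] -> C0=M] -> [M,I]
Op 10: C1 write [C1 write: invalidate ['C0=M'] -> C1=M] -> [I,M]
Op 11: C1 write [C1 write: already M (modified), no change] -> [I,M]
Op 12: C1 write [C1 write: already M (modified), no change] -> [I,M]

Answer: I M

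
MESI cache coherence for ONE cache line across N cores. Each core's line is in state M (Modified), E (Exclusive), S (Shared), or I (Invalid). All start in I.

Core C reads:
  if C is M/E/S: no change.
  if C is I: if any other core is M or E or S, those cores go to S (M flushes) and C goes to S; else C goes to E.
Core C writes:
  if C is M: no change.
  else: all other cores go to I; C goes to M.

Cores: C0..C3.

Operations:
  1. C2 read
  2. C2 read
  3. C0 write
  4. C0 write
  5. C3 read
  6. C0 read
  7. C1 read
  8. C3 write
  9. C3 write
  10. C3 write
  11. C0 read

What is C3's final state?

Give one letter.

Op 1: C2 read [C2 read from I: no other sharers -> C2=E (exclusive)] -> [I,I,E,I]
Op 2: C2 read [C2 read: already in E, no change] -> [I,I,E,I]
Op 3: C0 write [C0 write: invalidate ['C2=E'] -> C0=M] -> [M,I,I,I]
Op 4: C0 write [C0 write: already M (modified), no change] -> [M,I,I,I]
Op 5: C3 read [C3 read from I: others=['C0=M'] -> C3=S, others downsized to S] -> [S,I,I,S]
Op 6: C0 read [C0 read: already in S, no change] -> [S,I,I,S]
Op 7: C1 read [C1 read from I: others=['C0=S', 'C3=S'] -> C1=S, others downsized to S] -> [S,S,I,S]
Op 8: C3 write [C3 write: invalidate ['C0=S', 'C1=S'] -> C3=M] -> [I,I,I,M]
Op 9: C3 write [C3 write: already M (modified), no change] -> [I,I,I,M]
Op 10: C3 write [C3 write: already M (modified), no change] -> [I,I,I,M]
Op 11: C0 read [C0 read from I: others=['C3=M'] -> C0=S, others downsized to S] -> [S,I,I,S]

Answer: S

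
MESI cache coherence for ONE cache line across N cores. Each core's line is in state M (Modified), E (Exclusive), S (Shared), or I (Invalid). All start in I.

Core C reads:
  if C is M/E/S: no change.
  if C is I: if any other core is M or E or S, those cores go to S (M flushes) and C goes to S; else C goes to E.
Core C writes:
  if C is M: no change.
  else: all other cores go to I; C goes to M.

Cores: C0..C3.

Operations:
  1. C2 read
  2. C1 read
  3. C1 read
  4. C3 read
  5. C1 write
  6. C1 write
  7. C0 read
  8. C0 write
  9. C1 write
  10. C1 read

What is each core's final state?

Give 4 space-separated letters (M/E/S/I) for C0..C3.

Answer: I M I I

Derivation:
Op 1: C2 read [C2 read from I: no other sharers -> C2=E (exclusive)] -> [I,I,E,I]
Op 2: C1 read [C1 read from I: others=['C2=E'] -> C1=S, others downsized to S] -> [I,S,S,I]
Op 3: C1 read [C1 read: already in S, no change] -> [I,S,S,I]
Op 4: C3 read [C3 read from I: others=['C1=S', 'C2=S'] -> C3=S, others downsized to S] -> [I,S,S,S]
Op 5: C1 write [C1 write: invalidate ['C2=S', 'C3=S'] -> C1=M] -> [I,M,I,I]
Op 6: C1 write [C1 write: already M (modified), no change] -> [I,M,I,I]
Op 7: C0 read [C0 read from I: others=['C1=M'] -> C0=S, others downsized to S] -> [S,S,I,I]
Op 8: C0 write [C0 write: invalidate ['C1=S'] -> C0=M] -> [M,I,I,I]
Op 9: C1 write [C1 write: invalidate ['C0=M'] -> C1=M] -> [I,M,I,I]
Op 10: C1 read [C1 read: already in M, no change] -> [I,M,I,I]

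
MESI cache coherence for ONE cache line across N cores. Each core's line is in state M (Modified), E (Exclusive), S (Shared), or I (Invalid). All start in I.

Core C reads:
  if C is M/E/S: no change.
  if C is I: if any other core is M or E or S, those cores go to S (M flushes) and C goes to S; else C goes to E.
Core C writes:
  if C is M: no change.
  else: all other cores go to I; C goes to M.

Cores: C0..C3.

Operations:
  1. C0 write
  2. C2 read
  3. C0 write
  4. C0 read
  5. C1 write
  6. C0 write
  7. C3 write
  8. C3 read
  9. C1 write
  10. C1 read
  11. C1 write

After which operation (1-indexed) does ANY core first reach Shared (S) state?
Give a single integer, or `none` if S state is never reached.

Op 1: C0 write [C0 write: invalidate none -> C0=M] -> [M,I,I,I]
Op 2: C2 read [C2 read from I: others=['C0=M'] -> C2=S, others downsized to S] -> [S,I,S,I]
  -> First S state at op 2; remaining ops need not be traced.

Answer: 2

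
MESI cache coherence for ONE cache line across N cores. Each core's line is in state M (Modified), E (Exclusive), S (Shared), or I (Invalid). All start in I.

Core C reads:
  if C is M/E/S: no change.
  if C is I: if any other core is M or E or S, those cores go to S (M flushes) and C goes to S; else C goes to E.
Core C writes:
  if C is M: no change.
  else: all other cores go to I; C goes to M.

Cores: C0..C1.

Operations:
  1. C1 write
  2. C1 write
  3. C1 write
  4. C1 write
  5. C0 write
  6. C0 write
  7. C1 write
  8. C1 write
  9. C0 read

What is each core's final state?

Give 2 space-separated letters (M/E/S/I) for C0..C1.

Answer: S S

Derivation:
Op 1: C1 write [C1 write: invalidate none -> C1=M] -> [I,M]
Op 2: C1 write [C1 write: already M (modified), no change] -> [I,M]
Op 3: C1 write [C1 write: already M (modified), no change] -> [I,M]
Op 4: C1 write [C1 write: already M (modified), no change] -> [I,M]
Op 5: C0 write [C0 write: invalidate ['C1=M'] -> C0=M] -> [M,I]
Op 6: C0 write [C0 write: already M (modified), no change] -> [M,I]
Op 7: C1 write [C1 write: invalidate ['C0=M'] -> C1=M] -> [I,M]
Op 8: C1 write [C1 write: already M (modified), no change] -> [I,M]
Op 9: C0 read [C0 read from I: others=['C1=M'] -> C0=S, others downsized to S] -> [S,S]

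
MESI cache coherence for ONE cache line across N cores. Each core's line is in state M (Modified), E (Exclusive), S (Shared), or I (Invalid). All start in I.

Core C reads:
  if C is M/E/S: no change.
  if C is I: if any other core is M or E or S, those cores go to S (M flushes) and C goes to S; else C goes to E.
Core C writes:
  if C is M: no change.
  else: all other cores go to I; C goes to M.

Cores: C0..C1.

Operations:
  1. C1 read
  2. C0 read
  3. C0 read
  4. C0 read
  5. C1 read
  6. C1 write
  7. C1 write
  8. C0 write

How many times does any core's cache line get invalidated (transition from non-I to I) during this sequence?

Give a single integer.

Op 1: C1 read [C1 read from I: no other sharers -> C1=E (exclusive)] -> [I,E] (invalidations this op: 0; running total: 0)
Op 2: C0 read [C0 read from I: others=['C1=E'] -> C0=S, others downsized to S] -> [S,S] (invalidations this op: 0; running total: 0)
Op 3: C0 read [C0 read: already in S, no change] -> [S,S] (invalidations this op: 0; running total: 0)
Op 4: C0 read [C0 read: already in S, no change] -> [S,S] (invalidations this op: 0; running total: 0)
Op 5: C1 read [C1 read: already in S, no change] -> [S,S] (invalidations this op: 0; running total: 0)
Op 6: C1 write [C1 write: invalidate ['C0=S'] -> C1=M] -> [I,M] (invalidations this op: 1; running total: 1)
Op 7: C1 write [C1 write: already M (modified), no change] -> [I,M] (invalidations this op: 0; running total: 1)
Op 8: C0 write [C0 write: invalidate ['C1=M'] -> C0=M] -> [M,I] (invalidations this op: 1; running total: 2)

Answer: 2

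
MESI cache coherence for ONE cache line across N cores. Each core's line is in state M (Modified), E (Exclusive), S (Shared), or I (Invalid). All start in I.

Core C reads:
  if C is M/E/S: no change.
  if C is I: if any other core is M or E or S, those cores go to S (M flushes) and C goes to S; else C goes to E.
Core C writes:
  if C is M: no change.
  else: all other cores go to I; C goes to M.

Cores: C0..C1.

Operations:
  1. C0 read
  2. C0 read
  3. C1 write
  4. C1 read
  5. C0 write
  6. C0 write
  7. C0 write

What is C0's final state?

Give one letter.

Answer: M

Derivation:
Op 1: C0 read [C0 read from I: no other sharers -> C0=E (exclusive)] -> [E,I]
Op 2: C0 read [C0 read: already in E, no change] -> [E,I]
Op 3: C1 write [C1 write: invalidate ['C0=E'] -> C1=M] -> [I,M]
Op 4: C1 read [C1 read: already in M, no change] -> [I,M]
Op 5: C0 write [C0 write: invalidate ['C1=M'] -> C0=M] -> [M,I]
Op 6: C0 write [C0 write: already M (modified), no change] -> [M,I]
Op 7: C0 write [C0 write: already M (modified), no change] -> [M,I]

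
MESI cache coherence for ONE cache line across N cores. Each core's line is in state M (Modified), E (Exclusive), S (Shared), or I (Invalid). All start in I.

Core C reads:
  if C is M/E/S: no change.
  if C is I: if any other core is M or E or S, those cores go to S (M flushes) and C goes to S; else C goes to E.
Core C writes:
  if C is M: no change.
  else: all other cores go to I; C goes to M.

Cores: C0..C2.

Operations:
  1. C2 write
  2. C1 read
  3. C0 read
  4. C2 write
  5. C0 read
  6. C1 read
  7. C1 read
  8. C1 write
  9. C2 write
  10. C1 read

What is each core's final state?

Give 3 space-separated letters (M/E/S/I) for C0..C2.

Op 1: C2 write [C2 write: invalidate none -> C2=M] -> [I,I,M]
Op 2: C1 read [C1 read from I: others=['C2=M'] -> C1=S, others downsized to S] -> [I,S,S]
Op 3: C0 read [C0 read from I: others=['C1=S', 'C2=S'] -> C0=S, others downsized to S] -> [S,S,S]
Op 4: C2 write [C2 write: invalidate ['C0=S', 'C1=S'] -> C2=M] -> [I,I,M]
Op 5: C0 read [C0 read from I: others=['C2=M'] -> C0=S, others downsized to S] -> [S,I,S]
Op 6: C1 read [C1 read from I: others=['C0=S', 'C2=S'] -> C1=S, others downsized to S] -> [S,S,S]
Op 7: C1 read [C1 read: already in S, no change] -> [S,S,S]
Op 8: C1 write [C1 write: invalidate ['C0=S', 'C2=S'] -> C1=M] -> [I,M,I]
Op 9: C2 write [C2 write: invalidate ['C1=M'] -> C2=M] -> [I,I,M]
Op 10: C1 read [C1 read from I: others=['C2=M'] -> C1=S, others downsized to S] -> [I,S,S]

Answer: I S S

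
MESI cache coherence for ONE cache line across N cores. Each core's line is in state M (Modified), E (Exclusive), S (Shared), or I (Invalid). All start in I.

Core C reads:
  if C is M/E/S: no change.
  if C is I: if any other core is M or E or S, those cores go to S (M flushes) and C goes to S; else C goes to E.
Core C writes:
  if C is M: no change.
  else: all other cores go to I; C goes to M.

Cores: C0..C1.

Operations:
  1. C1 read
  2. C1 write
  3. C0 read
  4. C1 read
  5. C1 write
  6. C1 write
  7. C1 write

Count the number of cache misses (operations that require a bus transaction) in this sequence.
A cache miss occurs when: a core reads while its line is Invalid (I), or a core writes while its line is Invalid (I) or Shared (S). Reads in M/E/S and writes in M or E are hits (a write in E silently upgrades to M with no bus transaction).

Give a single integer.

Answer: 3

Derivation:
Op 1: C1 read [C1 read from I: no other sharers -> C1=E (exclusive)] -> [I,E] [MISS #1: read from I]
Op 2: C1 write [C1 write: invalidate none -> C1=M] -> [I,M] [hit: write from E is a silent E->M upgrade, no bus transaction]
Op 3: C0 read [C0 read from I: others=['C1=M'] -> C0=S, others downsized to S] -> [S,S] [MISS #2: read from I]
Op 4: C1 read [C1 read: already in S, no change] -> [S,S] [hit: read from S]
Op 5: C1 write [C1 write: invalidate ['C0=S'] -> C1=M] -> [I,M] [MISS #3: write from S]
Op 6: C1 write [C1 write: already M (modified), no change] -> [I,M] [hit: write from M]
Op 7: C1 write [C1 write: already M (modified), no change] -> [I,M] [hit: write from M]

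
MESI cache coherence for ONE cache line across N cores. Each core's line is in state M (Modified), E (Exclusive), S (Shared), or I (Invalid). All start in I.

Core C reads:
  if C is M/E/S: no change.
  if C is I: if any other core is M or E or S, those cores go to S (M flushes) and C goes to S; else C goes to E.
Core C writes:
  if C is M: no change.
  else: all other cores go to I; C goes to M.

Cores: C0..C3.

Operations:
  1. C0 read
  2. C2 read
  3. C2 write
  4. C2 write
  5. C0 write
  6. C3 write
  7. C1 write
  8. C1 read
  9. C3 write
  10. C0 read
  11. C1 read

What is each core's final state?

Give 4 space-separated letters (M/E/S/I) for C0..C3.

Op 1: C0 read [C0 read from I: no other sharers -> C0=E (exclusive)] -> [E,I,I,I]
Op 2: C2 read [C2 read from I: others=['C0=E'] -> C2=S, others downsized to S] -> [S,I,S,I]
Op 3: C2 write [C2 write: invalidate ['C0=S'] -> C2=M] -> [I,I,M,I]
Op 4: C2 write [C2 write: already M (modified), no change] -> [I,I,M,I]
Op 5: C0 write [C0 write: invalidate ['C2=M'] -> C0=M] -> [M,I,I,I]
Op 6: C3 write [C3 write: invalidate ['C0=M'] -> C3=M] -> [I,I,I,M]
Op 7: C1 write [C1 write: invalidate ['C3=M'] -> C1=M] -> [I,M,I,I]
Op 8: C1 read [C1 read: already in M, no change] -> [I,M,I,I]
Op 9: C3 write [C3 write: invalidate ['C1=M'] -> C3=M] -> [I,I,I,M]
Op 10: C0 read [C0 read from I: others=['C3=M'] -> C0=S, others downsized to S] -> [S,I,I,S]
Op 11: C1 read [C1 read from I: others=['C0=S', 'C3=S'] -> C1=S, others downsized to S] -> [S,S,I,S]

Answer: S S I S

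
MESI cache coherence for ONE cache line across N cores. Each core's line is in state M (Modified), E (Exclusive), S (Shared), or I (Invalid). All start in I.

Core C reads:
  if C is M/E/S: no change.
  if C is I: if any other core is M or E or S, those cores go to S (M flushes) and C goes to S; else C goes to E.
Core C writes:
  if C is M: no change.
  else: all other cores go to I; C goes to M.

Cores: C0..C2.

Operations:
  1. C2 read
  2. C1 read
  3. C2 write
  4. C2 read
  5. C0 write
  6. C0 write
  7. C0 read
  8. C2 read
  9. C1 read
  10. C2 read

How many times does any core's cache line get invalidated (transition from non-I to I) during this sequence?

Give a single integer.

Op 1: C2 read [C2 read from I: no other sharers -> C2=E (exclusive)] -> [I,I,E] (invalidations this op: 0; running total: 0)
Op 2: C1 read [C1 read from I: others=['C2=E'] -> C1=S, others downsized to S] -> [I,S,S] (invalidations this op: 0; running total: 0)
Op 3: C2 write [C2 write: invalidate ['C1=S'] -> C2=M] -> [I,I,M] (invalidations this op: 1; running total: 1)
Op 4: C2 read [C2 read: already in M, no change] -> [I,I,M] (invalidations this op: 0; running total: 1)
Op 5: C0 write [C0 write: invalidate ['C2=M'] -> C0=M] -> [M,I,I] (invalidations this op: 1; running total: 2)
Op 6: C0 write [C0 write: already M (modified), no change] -> [M,I,I] (invalidations this op: 0; running total: 2)
Op 7: C0 read [C0 read: already in M, no change] -> [M,I,I] (invalidations this op: 0; running total: 2)
Op 8: C2 read [C2 read from I: others=['C0=M'] -> C2=S, others downsized to S] -> [S,I,S] (invalidations this op: 0; running total: 2)
Op 9: C1 read [C1 read from I: others=['C0=S', 'C2=S'] -> C1=S, others downsized to S] -> [S,S,S] (invalidations this op: 0; running total: 2)
Op 10: C2 read [C2 read: already in S, no change] -> [S,S,S] (invalidations this op: 0; running total: 2)

Answer: 2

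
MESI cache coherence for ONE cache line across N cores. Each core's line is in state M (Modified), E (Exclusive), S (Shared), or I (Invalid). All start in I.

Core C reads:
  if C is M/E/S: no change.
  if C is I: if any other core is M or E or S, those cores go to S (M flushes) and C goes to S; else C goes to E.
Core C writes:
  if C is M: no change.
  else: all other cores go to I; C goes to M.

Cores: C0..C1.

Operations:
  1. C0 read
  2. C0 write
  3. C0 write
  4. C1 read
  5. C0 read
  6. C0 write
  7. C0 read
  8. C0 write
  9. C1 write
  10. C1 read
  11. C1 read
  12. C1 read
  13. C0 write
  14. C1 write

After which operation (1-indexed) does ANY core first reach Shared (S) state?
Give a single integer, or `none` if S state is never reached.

Answer: 4

Derivation:
Op 1: C0 read [C0 read from I: no other sharers -> C0=E (exclusive)] -> [E,I]
Op 2: C0 write [C0 write: invalidate none -> C0=M] -> [M,I]
Op 3: C0 write [C0 write: already M (modified), no change] -> [M,I]
Op 4: C1 read [C1 read from I: others=['C0=M'] -> C1=S, others downsized to S] -> [S,S]
  -> First S state at op 4; remaining ops need not be traced.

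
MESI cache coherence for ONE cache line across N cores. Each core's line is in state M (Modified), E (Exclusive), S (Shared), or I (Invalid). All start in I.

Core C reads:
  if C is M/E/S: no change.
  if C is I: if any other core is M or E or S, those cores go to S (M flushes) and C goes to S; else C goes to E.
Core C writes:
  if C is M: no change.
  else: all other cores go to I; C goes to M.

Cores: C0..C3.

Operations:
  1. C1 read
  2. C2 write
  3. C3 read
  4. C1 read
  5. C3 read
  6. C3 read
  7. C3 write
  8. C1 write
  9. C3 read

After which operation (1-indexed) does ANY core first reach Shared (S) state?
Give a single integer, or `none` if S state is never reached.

Answer: 3

Derivation:
Op 1: C1 read [C1 read from I: no other sharers -> C1=E (exclusive)] -> [I,E,I,I]
Op 2: C2 write [C2 write: invalidate ['C1=E'] -> C2=M] -> [I,I,M,I]
Op 3: C3 read [C3 read from I: others=['C2=M'] -> C3=S, others downsized to S] -> [I,I,S,S]
  -> First S state at op 3; remaining ops need not be traced.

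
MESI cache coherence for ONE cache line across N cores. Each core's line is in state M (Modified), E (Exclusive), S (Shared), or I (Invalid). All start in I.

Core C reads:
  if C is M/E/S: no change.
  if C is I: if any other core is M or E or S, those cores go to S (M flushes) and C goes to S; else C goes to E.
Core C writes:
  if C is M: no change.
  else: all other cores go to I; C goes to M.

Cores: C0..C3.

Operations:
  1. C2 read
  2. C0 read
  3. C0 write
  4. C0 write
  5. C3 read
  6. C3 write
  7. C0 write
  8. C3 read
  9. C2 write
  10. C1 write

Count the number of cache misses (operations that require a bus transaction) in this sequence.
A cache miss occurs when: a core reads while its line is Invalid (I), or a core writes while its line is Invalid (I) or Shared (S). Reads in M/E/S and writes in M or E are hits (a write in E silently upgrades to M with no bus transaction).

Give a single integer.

Op 1: C2 read [C2 read from I: no other sharers -> C2=E (exclusive)] -> [I,I,E,I] [MISS #1: read from I]
Op 2: C0 read [C0 read from I: others=['C2=E'] -> C0=S, others downsized to S] -> [S,I,S,I] [MISS #2: read from I]
Op 3: C0 write [C0 write: invalidate ['C2=S'] -> C0=M] -> [M,I,I,I] [MISS #3: write from S]
Op 4: C0 write [C0 write: already M (modified), no change] -> [M,I,I,I] [hit: write from M]
Op 5: C3 read [C3 read from I: others=['C0=M'] -> C3=S, others downsized to S] -> [S,I,I,S] [MISS #4: read from I]
Op 6: C3 write [C3 write: invalidate ['C0=S'] -> C3=M] -> [I,I,I,M] [MISS #5: write from S]
Op 7: C0 write [C0 write: invalidate ['C3=M'] -> C0=M] -> [M,I,I,I] [MISS #6: write from I]
Op 8: C3 read [C3 read from I: others=['C0=M'] -> C3=S, others downsized to S] -> [S,I,I,S] [MISS #7: read from I]
Op 9: C2 write [C2 write: invalidate ['C0=S', 'C3=S'] -> C2=M] -> [I,I,M,I] [MISS #8: write from I]
Op 10: C1 write [C1 write: invalidate ['C2=M'] -> C1=M] -> [I,M,I,I] [MISS #9: write from I]

Answer: 9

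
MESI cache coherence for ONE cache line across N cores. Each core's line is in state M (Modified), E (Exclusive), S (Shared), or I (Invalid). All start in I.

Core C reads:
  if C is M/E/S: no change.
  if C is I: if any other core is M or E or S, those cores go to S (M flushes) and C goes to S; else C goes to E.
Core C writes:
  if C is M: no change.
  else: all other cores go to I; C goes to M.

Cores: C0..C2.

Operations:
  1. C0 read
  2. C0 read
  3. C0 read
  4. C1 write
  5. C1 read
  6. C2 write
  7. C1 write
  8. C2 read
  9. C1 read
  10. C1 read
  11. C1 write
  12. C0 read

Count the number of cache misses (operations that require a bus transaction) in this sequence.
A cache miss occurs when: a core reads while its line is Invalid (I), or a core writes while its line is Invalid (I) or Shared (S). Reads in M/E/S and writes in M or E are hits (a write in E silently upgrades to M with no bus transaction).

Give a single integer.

Answer: 7

Derivation:
Op 1: C0 read [C0 read from I: no other sharers -> C0=E (exclusive)] -> [E,I,I] [MISS #1: read from I]
Op 2: C0 read [C0 read: already in E, no change] -> [E,I,I] [hit: read from E]
Op 3: C0 read [C0 read: already in E, no change] -> [E,I,I] [hit: read from E]
Op 4: C1 write [C1 write: invalidate ['C0=E'] -> C1=M] -> [I,M,I] [MISS #2: write from I]
Op 5: C1 read [C1 read: already in M, no change] -> [I,M,I] [hit: read from M]
Op 6: C2 write [C2 write: invalidate ['C1=M'] -> C2=M] -> [I,I,M] [MISS #3: write from I]
Op 7: C1 write [C1 write: invalidate ['C2=M'] -> C1=M] -> [I,M,I] [MISS #4: write from I]
Op 8: C2 read [C2 read from I: others=['C1=M'] -> C2=S, others downsized to S] -> [I,S,S] [MISS #5: read from I]
Op 9: C1 read [C1 read: already in S, no change] -> [I,S,S] [hit: read from S]
Op 10: C1 read [C1 read: already in S, no change] -> [I,S,S] [hit: read from S]
Op 11: C1 write [C1 write: invalidate ['C2=S'] -> C1=M] -> [I,M,I] [MISS #6: write from S]
Op 12: C0 read [C0 read from I: others=['C1=M'] -> C0=S, others downsized to S] -> [S,S,I] [MISS #7: read from I]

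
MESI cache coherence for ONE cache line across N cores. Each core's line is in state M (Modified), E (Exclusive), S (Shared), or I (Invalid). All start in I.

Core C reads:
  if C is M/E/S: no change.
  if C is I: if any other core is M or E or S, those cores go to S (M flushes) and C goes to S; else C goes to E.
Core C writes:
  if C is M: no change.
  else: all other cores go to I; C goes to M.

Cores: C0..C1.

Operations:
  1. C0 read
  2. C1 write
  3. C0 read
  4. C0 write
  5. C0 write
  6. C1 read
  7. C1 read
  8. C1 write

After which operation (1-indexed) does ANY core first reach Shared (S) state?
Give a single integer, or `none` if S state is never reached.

Answer: 3

Derivation:
Op 1: C0 read [C0 read from I: no other sharers -> C0=E (exclusive)] -> [E,I]
Op 2: C1 write [C1 write: invalidate ['C0=E'] -> C1=M] -> [I,M]
Op 3: C0 read [C0 read from I: others=['C1=M'] -> C0=S, others downsized to S] -> [S,S]
  -> First S state at op 3; remaining ops need not be traced.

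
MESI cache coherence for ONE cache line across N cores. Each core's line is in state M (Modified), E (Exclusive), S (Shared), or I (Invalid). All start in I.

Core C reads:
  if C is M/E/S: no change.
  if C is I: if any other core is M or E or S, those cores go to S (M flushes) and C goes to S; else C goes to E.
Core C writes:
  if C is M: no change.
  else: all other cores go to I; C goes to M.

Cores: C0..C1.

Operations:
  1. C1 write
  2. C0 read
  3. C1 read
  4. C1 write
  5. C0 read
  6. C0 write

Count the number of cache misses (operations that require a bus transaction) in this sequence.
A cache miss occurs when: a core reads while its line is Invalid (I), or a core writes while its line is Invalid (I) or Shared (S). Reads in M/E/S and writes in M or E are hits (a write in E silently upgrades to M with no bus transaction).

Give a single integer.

Answer: 5

Derivation:
Op 1: C1 write [C1 write: invalidate none -> C1=M] -> [I,M] [MISS #1: write from I]
Op 2: C0 read [C0 read from I: others=['C1=M'] -> C0=S, others downsized to S] -> [S,S] [MISS #2: read from I]
Op 3: C1 read [C1 read: already in S, no change] -> [S,S] [hit: read from S]
Op 4: C1 write [C1 write: invalidate ['C0=S'] -> C1=M] -> [I,M] [MISS #3: write from S]
Op 5: C0 read [C0 read from I: others=['C1=M'] -> C0=S, others downsized to S] -> [S,S] [MISS #4: read from I]
Op 6: C0 write [C0 write: invalidate ['C1=S'] -> C0=M] -> [M,I] [MISS #5: write from S]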